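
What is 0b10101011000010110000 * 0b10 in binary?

0b101010110000101100000

Multiply each base-2 digit by 2, carrying:
  0×2 = 0 → write 0
  0×2 = 0 → write 0
  0×2 = 0 → write 0
  0×2 = 0 → write 0
  1×2 = 2 → write 0 carry 1
  1×2+1 = 3 → write 1 carry 1
  0×2+1 = 1 → write 1
  1×2 = 2 → write 0 carry 1
  0×2+1 = 1 → write 1
  0×2 = 0 → write 0
  0×2 = 0 → write 0
  0×2 = 0 → write 0
  1×2 = 2 → write 0 carry 1
  1×2+1 = 3 → write 1 carry 1
  0×2+1 = 1 → write 1
  1×2 = 2 → write 0 carry 1
  0×2+1 = 1 → write 1
  1×2 = 2 → write 0 carry 1
  0×2+1 = 1 → write 1
  1×2 = 2 → write 0 carry 1
  remaining carry: 1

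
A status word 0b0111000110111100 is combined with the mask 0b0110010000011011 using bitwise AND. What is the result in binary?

AND bit by bit (1 only where both bits are 1):
  0111000110111100
& 0110010000011011
= 0110000000011000

0b0110000000011000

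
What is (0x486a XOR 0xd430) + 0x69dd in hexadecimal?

First 0x486a XOR 0xd430 = 0x9c5a.
Add column by column in base 16, right to left:
  a+d = 7 carry 1
  5+d+1 = 3 carry 1
  c+9+1 = 6 carry 1
  9+6+1 = 0 carry 1
  final carry 1

0x10637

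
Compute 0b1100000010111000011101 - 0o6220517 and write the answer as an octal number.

0o5606316

0b1100000010111000011101 = 0o14027035 in octal.
Subtract column by column in base 8:
  5-7 → 6 (borrow)
  3-1-1 → 1
  0-5 → 3 (borrow)
  7-0-1 → 6
  2-2 → 0
  0-2 → 6 (borrow)
  4-6-1 → 5 (borrow)
  1-0-1 → 0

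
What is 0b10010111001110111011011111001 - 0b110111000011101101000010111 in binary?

0b1100000001011001110011100010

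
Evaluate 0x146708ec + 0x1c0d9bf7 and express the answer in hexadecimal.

Add column by column in base 16, right to left:
  c+7 = 3 carry 1
  e+f+1 = e carry 1
  8+b+1 = 4 carry 1
  0+9+1 = a
  7+d = 4 carry 1
  6+0+1 = 7
  4+c = 0 carry 1
  1+1+1 = 3

0x3074a4e3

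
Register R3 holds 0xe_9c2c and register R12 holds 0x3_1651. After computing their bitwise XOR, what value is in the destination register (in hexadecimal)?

XOR each hex digit independently (no carries):
  e^3=d, 9^1=8, c^6=a, 2^5=7, c^1=d

0xd8a7d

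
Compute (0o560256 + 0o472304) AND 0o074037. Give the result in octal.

0o50022

Add column by column in base 8, right to left:
  6+4 = 2 carry 1
  5+0+1 = 6
  2+3 = 5
  0+2 = 2
  6+7 = 5 carry 1
  5+4+1 = 2 carry 1
  final carry 1
Sum = 0o1252562; now AND with 0o074037:
  1&0=0, 2&0=0, 5&7=5, 2&4=0, 5&0=0, 6&3=2, 2&7=2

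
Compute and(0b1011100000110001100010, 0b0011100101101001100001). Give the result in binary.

0b0011100000100001100000

AND bit by bit (1 only where both bits are 1):
  1011100000110001100010
& 0011100101101001100001
= 0011100000100001100000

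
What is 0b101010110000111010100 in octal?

Group the bits in threes: 101 010 110 000 111 010 100 → 5260724.

0o5260724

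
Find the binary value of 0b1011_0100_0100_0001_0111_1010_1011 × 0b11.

0b100001110011000100011100000001

Multiply each base-2 digit by 3, carrying:
  1×3 = 3 → write 1 carry 1
  1×3+1 = 4 → write 0 carry 2
  0×3+2 = 2 → write 0 carry 1
  1×3+1 = 4 → write 0 carry 2
  0×3+2 = 2 → write 0 carry 1
  1×3+1 = 4 → write 0 carry 2
  0×3+2 = 2 → write 0 carry 1
  1×3+1 = 4 → write 0 carry 2
  1×3+2 = 5 → write 1 carry 2
  1×3+2 = 5 → write 1 carry 2
  1×3+2 = 5 → write 1 carry 2
  0×3+2 = 2 → write 0 carry 1
  1×3+1 = 4 → write 0 carry 2
  0×3+2 = 2 → write 0 carry 1
  0×3+1 = 1 → write 1
  0×3 = 0 → write 0
  0×3 = 0 → write 0
  0×3 = 0 → write 0
  1×3 = 3 → write 1 carry 1
  0×3+1 = 1 → write 1
  0×3 = 0 → write 0
  0×3 = 0 → write 0
  1×3 = 3 → write 1 carry 1
  0×3+1 = 1 → write 1
  1×3 = 3 → write 1 carry 1
  1×3+1 = 4 → write 0 carry 2
  0×3+2 = 2 → write 0 carry 1
  1×3+1 = 4 → write 0 carry 2
  remaining carry: 10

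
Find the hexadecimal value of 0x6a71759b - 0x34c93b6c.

0x35a83a2f

Subtract column by column in base 16:
  b-c → f (borrow)
  9-6-1 → 2
  5-b → a (borrow)
  7-3-1 → 3
  1-9 → 8 (borrow)
  7-c-1 → a (borrow)
  a-4-1 → 5
  6-3 → 3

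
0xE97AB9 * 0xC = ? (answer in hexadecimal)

0xAF1C0AC

Multiply each base-16 digit by 12, carrying:
  9×12 = 108 → write C carry 6
  B×12+6 = 138 → write A carry 8
  A×12+8 = 128 → write 0 carry 8
  7×12+8 = 92 → write C carry 5
  9×12+5 = 113 → write 1 carry 7
  E×12+7 = 175 → write F carry 10
  remaining carry: A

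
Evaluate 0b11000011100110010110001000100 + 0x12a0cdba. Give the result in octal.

0b11000011100110010110001000100 = 0o3034626104 in octal.
0x12a0cdba = 0o2250146672 in octal.
Add column by column in base 8, right to left:
  4+2 = 6
  0+7 = 7
  1+6 = 7
  6+6 = 4 carry 1
  2+4+1 = 7
  6+1 = 7
  4+0 = 4
  3+5 = 0 carry 1
  0+2+1 = 3
  3+2 = 5

0o5304774776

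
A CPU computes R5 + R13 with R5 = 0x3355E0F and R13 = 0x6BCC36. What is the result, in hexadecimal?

Add column by column in base 16, right to left:
  F+6 = 5 carry 1
  0+3+1 = 4
  E+C = A carry 1
  5+C+1 = 2 carry 1
  5+B+1 = 1 carry 1
  3+6+1 = A
  3+0 = 3

0x3A12A45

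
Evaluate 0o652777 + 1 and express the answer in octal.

0o653000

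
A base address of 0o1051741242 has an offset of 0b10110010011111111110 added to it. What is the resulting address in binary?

0o1051741242 = 0b1000101001111100001010100010 in binary.
Add column by column in base 2, right to left:
  0+0 = 0
  1+1 = 0 carry 1
  0+1+1 = 0 carry 1
  0+1+1 = 0 carry 1
  0+1+1 = 0 carry 1
  1+1+1 = 1 carry 1
  0+1+1 = 0 carry 1
  1+1+1 = 1 carry 1
  0+1+1 = 0 carry 1
  1+1+1 = 1 carry 1
  0+1+1 = 0 carry 1
  0+0+1 = 1
  0+0 = 0
  0+1 = 1
  1+0 = 1
  1+0 = 1
  1+1 = 0 carry 1
  1+1+1 = 1 carry 1
  1+0+1 = 0 carry 1
  0+1+1 = 0 carry 1
  0+0+1 = 1
  1+0 = 1
  0+0 = 0
  1+0 = 1
  0+0 = 0
  0+0 = 0
  0+0 = 0
  1+0 = 1

0b1000101100101110101010100000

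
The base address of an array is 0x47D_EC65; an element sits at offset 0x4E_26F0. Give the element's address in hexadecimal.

Add column by column in base 16, right to left:
  5+0 = 5
  6+F = 5 carry 1
  C+6+1 = 3 carry 1
  E+2+1 = 1 carry 1
  D+E+1 = C carry 1
  7+4+1 = C
  4+0 = 4

0x4CC1355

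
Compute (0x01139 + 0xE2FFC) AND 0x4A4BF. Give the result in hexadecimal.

Add column by column in base 16, right to left:
  9+C = 5 carry 1
  3+F+1 = 3 carry 1
  1+F+1 = 1 carry 1
  1+2+1 = 4
  0+E = E
Sum = 0xE4135; now AND with 0x4A4BF:
  E&4=4, 4&A=0, 1&4=0, 3&B=3, 5&F=5

0x40035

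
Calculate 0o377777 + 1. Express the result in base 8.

0o400000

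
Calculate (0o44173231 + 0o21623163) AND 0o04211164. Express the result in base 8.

0o4010004

Add column by column in base 8, right to left:
  1+3 = 4
  3+6 = 1 carry 1
  2+1+1 = 4
  3+3 = 6
  7+2 = 1 carry 1
  1+6+1 = 0 carry 1
  4+1+1 = 6
  4+2 = 6
Sum = 0o66016414; now AND with 0o04211164:
  6&0=0, 6&4=4, 0&2=0, 1&1=1, 6&1=0, 4&1=0, 1&6=0, 4&4=4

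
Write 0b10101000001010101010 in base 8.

Group the bits in threes: 010 101 000 001 010 101 010 → 2501252.

0o2501252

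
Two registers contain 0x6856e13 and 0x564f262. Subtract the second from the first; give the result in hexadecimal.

0x1207bb1

Subtract column by column in base 16:
  3-2 → 1
  1-6 → b (borrow)
  e-2-1 → b
  6-f → 7 (borrow)
  5-4-1 → 0
  8-6 → 2
  6-5 → 1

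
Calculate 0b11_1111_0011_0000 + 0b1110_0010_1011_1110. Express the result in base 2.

0b10010000111101110

Add column by column in base 2, right to left:
  0+0 = 0
  0+1 = 1
  0+1 = 1
  0+1 = 1
  1+1 = 0 carry 1
  1+1+1 = 1 carry 1
  0+0+1 = 1
  0+1 = 1
  1+0 = 1
  1+1 = 0 carry 1
  1+0+1 = 0 carry 1
  1+0+1 = 0 carry 1
  1+0+1 = 0 carry 1
  1+1+1 = 1 carry 1
  0+1+1 = 0 carry 1
  0+1+1 = 0 carry 1
  final carry 1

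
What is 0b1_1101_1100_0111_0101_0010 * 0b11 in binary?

0b10110010101010111110110

Multiply each base-2 digit by 3, carrying:
  0×3 = 0 → write 0
  1×3 = 3 → write 1 carry 1
  0×3+1 = 1 → write 1
  0×3 = 0 → write 0
  1×3 = 3 → write 1 carry 1
  0×3+1 = 1 → write 1
  1×3 = 3 → write 1 carry 1
  0×3+1 = 1 → write 1
  1×3 = 3 → write 1 carry 1
  1×3+1 = 4 → write 0 carry 2
  1×3+2 = 5 → write 1 carry 2
  0×3+2 = 2 → write 0 carry 1
  0×3+1 = 1 → write 1
  0×3 = 0 → write 0
  1×3 = 3 → write 1 carry 1
  1×3+1 = 4 → write 0 carry 2
  1×3+2 = 5 → write 1 carry 2
  0×3+2 = 2 → write 0 carry 1
  1×3+1 = 4 → write 0 carry 2
  1×3+2 = 5 → write 1 carry 2
  1×3+2 = 5 → write 1 carry 2
  remaining carry: 10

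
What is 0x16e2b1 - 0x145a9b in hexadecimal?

0x28816

Subtract column by column in base 16:
  1-b → 6 (borrow)
  b-9-1 → 1
  2-a → 8 (borrow)
  e-5-1 → 8
  6-4 → 2
  1-1 → 0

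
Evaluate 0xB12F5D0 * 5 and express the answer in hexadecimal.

Multiply each base-16 digit by 5, carrying:
  0×5 = 0 → write 0
  D×5 = 65 → write 1 carry 4
  5×5+4 = 29 → write D carry 1
  F×5+1 = 76 → write C carry 4
  2×5+4 = 14 → write E
  1×5 = 5 → write 5
  B×5 = 55 → write 7 carry 3
  remaining carry: 3

0x375ECD10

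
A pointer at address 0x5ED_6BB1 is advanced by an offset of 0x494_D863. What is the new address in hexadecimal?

Add column by column in base 16, right to left:
  1+3 = 4
  B+6 = 1 carry 1
  B+8+1 = 4 carry 1
  6+D+1 = 4 carry 1
  D+4+1 = 2 carry 1
  E+9+1 = 8 carry 1
  5+4+1 = A

0xA824414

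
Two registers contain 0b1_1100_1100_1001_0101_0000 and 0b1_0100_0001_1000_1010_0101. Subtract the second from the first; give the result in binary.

0b10001011000010101011

Subtract column by column in base 2:
  0-1 → 1 (borrow)
  0-0-1 → 1 (borrow)
  0-1-1 → 0 (borrow)
  0-0-1 → 1 (borrow)
  1-0-1 → 0
  0-1 → 1 (borrow)
  1-0-1 → 0
  0-1 → 1 (borrow)
  1-0-1 → 0
  0-0 → 0
  0-0 → 0
  1-1 → 0
  0-1 → 1 (borrow)
  0-0-1 → 1 (borrow)
  1-0-1 → 0
  1-0 → 1
  0-0 → 0
  0-0 → 0
  1-1 → 0
  1-0 → 1
  1-1 → 0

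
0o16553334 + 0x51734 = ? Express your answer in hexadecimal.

0o16553334 = 0x3AD6DC in hexadecimal.
Add column by column in base 16, right to left:
  C+4 = 0 carry 1
  D+3+1 = 1 carry 1
  6+7+1 = E
  D+1 = E
  A+5 = F
  3+0 = 3

0x3FEE10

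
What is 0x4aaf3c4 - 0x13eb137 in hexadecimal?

Subtract column by column in base 16:
  4-7 → d (borrow)
  c-3-1 → 8
  3-1 → 2
  f-b → 4
  a-e → c (borrow)
  a-3-1 → 6
  4-1 → 3

0x36c428d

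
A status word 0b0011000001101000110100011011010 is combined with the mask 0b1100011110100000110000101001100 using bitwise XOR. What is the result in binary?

0b1111011111001000000100110010110

XOR bit by bit (1 where the bits differ):
  0011000001101000110100011011010
^ 1100011110100000110000101001100
= 1111011111001000000100110010110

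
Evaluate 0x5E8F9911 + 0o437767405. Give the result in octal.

0o14303704026

0x5E8F9911 = 0o13643714421 in octal.
Add column by column in base 8, right to left:
  1+5 = 6
  2+0 = 2
  4+4 = 0 carry 1
  4+7+1 = 4 carry 1
  1+6+1 = 0 carry 1
  7+7+1 = 7 carry 1
  3+7+1 = 3 carry 1
  4+3+1 = 0 carry 1
  6+4+1 = 3 carry 1
  3+0+1 = 4
  1+0 = 1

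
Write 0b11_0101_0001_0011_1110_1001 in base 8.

0o15211751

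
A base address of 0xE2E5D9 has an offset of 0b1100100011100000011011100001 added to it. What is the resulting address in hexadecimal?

0b1100100011100000011011100001 = 0xC8E06E1 in hexadecimal.
Add column by column in base 16, right to left:
  9+1 = A
  D+E = B carry 1
  5+6+1 = C
  E+0 = E
  2+E = 0 carry 1
  E+8+1 = 7 carry 1
  0+C+1 = D

0xD70ECBA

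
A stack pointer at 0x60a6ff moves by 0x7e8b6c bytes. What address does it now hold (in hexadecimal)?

0xdf326b

Add column by column in base 16, right to left:
  f+c = b carry 1
  f+6+1 = 6 carry 1
  6+b+1 = 2 carry 1
  a+8+1 = 3 carry 1
  0+e+1 = f
  6+7 = d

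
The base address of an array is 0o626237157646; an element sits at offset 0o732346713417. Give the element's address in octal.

0o1560606073265

Add column by column in base 8, right to left:
  6+7 = 5 carry 1
  4+1+1 = 6
  6+4 = 2 carry 1
  7+3+1 = 3 carry 1
  5+1+1 = 7
  1+7 = 0 carry 1
  7+6+1 = 6 carry 1
  3+4+1 = 0 carry 1
  2+3+1 = 6
  6+2 = 0 carry 1
  2+3+1 = 6
  6+7 = 5 carry 1
  final carry 1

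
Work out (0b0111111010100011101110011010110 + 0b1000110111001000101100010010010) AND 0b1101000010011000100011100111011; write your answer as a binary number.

Add column by column in base 2, right to left:
  0+0 = 0
  1+1 = 0 carry 1
  1+0+1 = 0 carry 1
  0+0+1 = 1
  1+1 = 0 carry 1
  0+0+1 = 1
  1+0 = 1
  1+1 = 0 carry 1
  0+0+1 = 1
  0+0 = 0
  1+0 = 1
  1+1 = 0 carry 1
  1+1+1 = 1 carry 1
  0+0+1 = 1
  1+1 = 0 carry 1
  1+0+1 = 0 carry 1
  1+0+1 = 0 carry 1
  0+0+1 = 1
  0+1 = 1
  0+0 = 0
  1+0 = 1
  0+1 = 1
  1+1 = 0 carry 1
  0+1+1 = 0 carry 1
  1+0+1 = 0 carry 1
  1+1+1 = 1 carry 1
  1+1+1 = 1 carry 1
  1+0+1 = 0 carry 1
  1+0+1 = 0 carry 1
  1+0+1 = 0 carry 1
  0+1+1 = 0 carry 1
  final carry 1
Sum = 0b10000110001101100011010101101000; now AND with 0b1101000010011000100011100111011:
  10000110001101100011010101101000
& 01101000010011000100011100111011
= 00000000000001000000010100101000

0b1000000010100101000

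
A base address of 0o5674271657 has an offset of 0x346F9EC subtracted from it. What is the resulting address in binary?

0o5674271657 = 0b101110111100010111001110101111 in binary.
0x346F9EC = 0b11010001101111100111101100 in binary.
Subtract column by column in base 2:
  1-0 → 1
  1-0 → 1
  1-1 → 0
  1-1 → 0
  0-0 → 0
  1-1 → 0
  0-1 → 1 (borrow)
  1-1-1 → 1 (borrow)
  1-1-1 → 1 (borrow)
  1-0-1 → 0
  0-0 → 0
  0-1 → 1 (borrow)
  1-1-1 → 1 (borrow)
  1-1-1 → 1 (borrow)
  1-1-1 → 1 (borrow)
  0-1-1 → 0 (borrow)
  1-0-1 → 0
  0-1 → 1 (borrow)
  0-1-1 → 0 (borrow)
  0-0-1 → 1 (borrow)
  1-0-1 → 0
  1-0 → 1
  1-1 → 0
  1-0 → 1
  0-1 → 1 (borrow)
  1-1-1 → 1 (borrow)
  1-0-1 → 0
  1-0 → 1
  0-0 → 0
  1-0 → 1

0b101011101010100111100111000011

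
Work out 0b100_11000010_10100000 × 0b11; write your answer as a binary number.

0b11100100011111100000

Multiply each base-2 digit by 3, carrying:
  0×3 = 0 → write 0
  0×3 = 0 → write 0
  0×3 = 0 → write 0
  0×3 = 0 → write 0
  0×3 = 0 → write 0
  1×3 = 3 → write 1 carry 1
  0×3+1 = 1 → write 1
  1×3 = 3 → write 1 carry 1
  0×3+1 = 1 → write 1
  1×3 = 3 → write 1 carry 1
  0×3+1 = 1 → write 1
  0×3 = 0 → write 0
  0×3 = 0 → write 0
  0×3 = 0 → write 0
  1×3 = 3 → write 1 carry 1
  1×3+1 = 4 → write 0 carry 2
  0×3+2 = 2 → write 0 carry 1
  0×3+1 = 1 → write 1
  1×3 = 3 → write 1 carry 1
  remaining carry: 1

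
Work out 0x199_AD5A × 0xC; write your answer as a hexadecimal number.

0x13342038

Multiply each base-16 digit by 12, carrying:
  A×12 = 120 → write 8 carry 7
  5×12+7 = 67 → write 3 carry 4
  D×12+4 = 160 → write 0 carry 10
  A×12+10 = 130 → write 2 carry 8
  9×12+8 = 116 → write 4 carry 7
  9×12+7 = 115 → write 3 carry 7
  1×12+7 = 19 → write 3 carry 1
  remaining carry: 1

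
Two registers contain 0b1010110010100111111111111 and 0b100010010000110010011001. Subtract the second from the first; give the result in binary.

0b110100000100001101100110

Subtract column by column in base 2:
  1-1 → 0
  1-0 → 1
  1-0 → 1
  1-1 → 0
  1-1 → 0
  1-0 → 1
  1-0 → 1
  1-1 → 0
  1-0 → 1
  1-0 → 1
  1-1 → 0
  1-1 → 0
  0-0 → 0
  0-0 → 0
  1-0 → 1
  0-0 → 0
  1-1 → 0
  0-0 → 0
  0-0 → 0
  1-1 → 0
  1-0 → 1
  0-0 → 0
  1-0 → 1
  0-1 → 1 (borrow)
  1-0-1 → 0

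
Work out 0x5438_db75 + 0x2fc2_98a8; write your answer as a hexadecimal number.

0x83fb741d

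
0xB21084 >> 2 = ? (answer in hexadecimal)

0x2C8421

2 bits is not a whole number of base-16 digits; in binary: 101100100001000010000100 >> 2 = 1011001000010000100001.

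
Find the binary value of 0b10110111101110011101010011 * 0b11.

0b1000100111001011010111111001

Multiply each base-2 digit by 3, carrying:
  1×3 = 3 → write 1 carry 1
  1×3+1 = 4 → write 0 carry 2
  0×3+2 = 2 → write 0 carry 1
  0×3+1 = 1 → write 1
  1×3 = 3 → write 1 carry 1
  0×3+1 = 1 → write 1
  1×3 = 3 → write 1 carry 1
  0×3+1 = 1 → write 1
  1×3 = 3 → write 1 carry 1
  1×3+1 = 4 → write 0 carry 2
  1×3+2 = 5 → write 1 carry 2
  0×3+2 = 2 → write 0 carry 1
  0×3+1 = 1 → write 1
  1×3 = 3 → write 1 carry 1
  1×3+1 = 4 → write 0 carry 2
  1×3+2 = 5 → write 1 carry 2
  0×3+2 = 2 → write 0 carry 1
  1×3+1 = 4 → write 0 carry 2
  1×3+2 = 5 → write 1 carry 2
  1×3+2 = 5 → write 1 carry 2
  1×3+2 = 5 → write 1 carry 2
  0×3+2 = 2 → write 0 carry 1
  1×3+1 = 4 → write 0 carry 2
  1×3+2 = 5 → write 1 carry 2
  0×3+2 = 2 → write 0 carry 1
  1×3+1 = 4 → write 0 carry 2
  remaining carry: 10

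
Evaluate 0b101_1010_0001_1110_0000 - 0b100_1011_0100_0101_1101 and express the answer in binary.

0b1110110110000011

Subtract column by column in base 2:
  0-1 → 1 (borrow)
  0-0-1 → 1 (borrow)
  0-1-1 → 0 (borrow)
  0-1-1 → 0 (borrow)
  0-1-1 → 0 (borrow)
  1-0-1 → 0
  1-1 → 0
  1-0 → 1
  1-0 → 1
  0-0 → 0
  0-1 → 1 (borrow)
  0-0-1 → 1 (borrow)
  0-1-1 → 0 (borrow)
  1-1-1 → 1 (borrow)
  0-0-1 → 1 (borrow)
  1-1-1 → 1 (borrow)
  1-0-1 → 0
  0-0 → 0
  1-1 → 0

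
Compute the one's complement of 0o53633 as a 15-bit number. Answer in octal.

0o24144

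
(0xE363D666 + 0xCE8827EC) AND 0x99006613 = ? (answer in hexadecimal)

0x91006612

Add column by column in base 16, right to left:
  6+C = 2 carry 1
  6+E+1 = 5 carry 1
  6+7+1 = E
  D+2 = F
  3+8 = B
  6+8 = E
  3+E = 1 carry 1
  E+C+1 = B carry 1
  final carry 1
Sum = 0x1B1EBFE52; now AND with 0x99006613:
  1&0=0, B&9=9, 1&9=1, E&0=0, B&0=0, F&6=6, E&6=6, 5&1=1, 2&3=2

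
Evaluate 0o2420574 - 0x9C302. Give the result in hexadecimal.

0o2420574 = 0xA217C in hexadecimal.
Subtract column by column in base 16:
  C-2 → A
  7-0 → 7
  1-3 → E (borrow)
  2-C-1 → 5 (borrow)
  A-9-1 → 0

0x5E7A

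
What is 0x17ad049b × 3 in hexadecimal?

0x47070dd1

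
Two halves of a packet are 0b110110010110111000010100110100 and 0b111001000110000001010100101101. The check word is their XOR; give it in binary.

0b001111010000111001000000011001

XOR bit by bit (1 where the bits differ):
  110110010110111000010100110100
^ 111001000110000001010100101101
= 001111010000111001000000011001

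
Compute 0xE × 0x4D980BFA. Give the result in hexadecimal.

Multiply each base-16 digit by 14, carrying:
  A×14 = 140 → write C carry 8
  F×14+8 = 218 → write A carry 13
  B×14+13 = 167 → write 7 carry 10
  0×14+10 = 10 → write A
  8×14 = 112 → write 0 carry 7
  9×14+7 = 133 → write 5 carry 8
  D×14+8 = 190 → write E carry 11
  4×14+11 = 67 → write 3 carry 4
  remaining carry: 4

0x43E50A7AC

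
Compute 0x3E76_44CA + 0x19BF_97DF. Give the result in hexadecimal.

0x5835DCA9

Add column by column in base 16, right to left:
  A+F = 9 carry 1
  C+D+1 = A carry 1
  4+7+1 = C
  4+9 = D
  6+F = 5 carry 1
  7+B+1 = 3 carry 1
  E+9+1 = 8 carry 1
  3+1+1 = 5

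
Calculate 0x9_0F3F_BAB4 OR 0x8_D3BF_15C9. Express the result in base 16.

OR each hex digit independently (no carries):
  9|8=9, 0|D=D, F|3=F, 3|B=B, F|F=F, B|1=B, A|5=F, B|C=F, 4|9=D

0x9DFBFBFFD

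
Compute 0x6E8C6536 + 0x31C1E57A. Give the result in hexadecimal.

0xA04E4AB0

Add column by column in base 16, right to left:
  6+A = 0 carry 1
  3+7+1 = B
  5+5 = A
  6+E = 4 carry 1
  C+1+1 = E
  8+C = 4 carry 1
  E+1+1 = 0 carry 1
  6+3+1 = A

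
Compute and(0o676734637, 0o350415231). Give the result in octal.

0o250414231

AND each oct digit independently (no carries):
  6&3=2, 7&5=5, 6&0=0, 7&4=4, 3&1=1, 4&5=4, 6&2=2, 3&3=3, 7&1=1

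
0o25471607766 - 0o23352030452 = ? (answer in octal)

Subtract column by column in base 8:
  6-2 → 4
  6-5 → 1
  7-4 → 3
  7-0 → 7
  0-3 → 5 (borrow)
  6-0-1 → 5
  1-2 → 7 (borrow)
  7-5-1 → 1
  4-3 → 1
  5-3 → 2
  2-2 → 0

0o2117557314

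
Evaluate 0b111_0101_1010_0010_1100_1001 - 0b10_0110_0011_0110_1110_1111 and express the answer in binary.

0b10011110110101111011010

Subtract column by column in base 2:
  1-1 → 0
  0-1 → 1 (borrow)
  0-1-1 → 0 (borrow)
  1-1-1 → 1 (borrow)
  0-0-1 → 1 (borrow)
  0-1-1 → 0 (borrow)
  1-1-1 → 1 (borrow)
  1-1-1 → 1 (borrow)
  0-0-1 → 1 (borrow)
  1-1-1 → 1 (borrow)
  0-1-1 → 0 (borrow)
  0-0-1 → 1 (borrow)
  0-1-1 → 0 (borrow)
  1-1-1 → 1 (borrow)
  0-0-1 → 1 (borrow)
  1-0-1 → 0
  1-0 → 1
  0-1 → 1 (borrow)
  1-1-1 → 1 (borrow)
  0-0-1 → 1 (borrow)
  1-0-1 → 0
  1-1 → 0
  1-0 → 1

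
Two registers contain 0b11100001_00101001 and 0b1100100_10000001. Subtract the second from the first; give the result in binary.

0b111110010101000

Subtract column by column in base 2:
  1-1 → 0
  0-0 → 0
  0-0 → 0
  1-0 → 1
  0-0 → 0
  1-0 → 1
  0-0 → 0
  0-1 → 1 (borrow)
  1-0-1 → 0
  0-0 → 0
  0-1 → 1 (borrow)
  0-0-1 → 1 (borrow)
  0-0-1 → 1 (borrow)
  1-1-1 → 1 (borrow)
  1-1-1 → 1 (borrow)
  1-0-1 → 0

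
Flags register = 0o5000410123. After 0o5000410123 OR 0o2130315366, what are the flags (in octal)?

0o7130715367

OR each oct digit independently (no carries):
  5|2=7, 0|1=1, 0|3=3, 0|0=0, 4|3=7, 1|1=1, 0|5=5, 1|3=3, 2|6=6, 3|6=7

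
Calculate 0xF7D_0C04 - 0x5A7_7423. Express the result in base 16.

0x9D597E1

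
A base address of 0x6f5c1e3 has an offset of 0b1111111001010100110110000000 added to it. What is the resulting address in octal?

0x6f5c1e3 = 0o675340743 in octal.
0b1111111001010100110110000000 = 0o1771246600 in octal.
Add column by column in base 8, right to left:
  3+0 = 3
  4+0 = 4
  7+6 = 5 carry 1
  0+6+1 = 7
  4+4 = 0 carry 1
  3+2+1 = 6
  5+1 = 6
  7+7 = 6 carry 1
  6+7+1 = 6 carry 1
  0+1+1 = 2

0o2666607543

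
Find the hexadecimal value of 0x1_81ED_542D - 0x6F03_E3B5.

0x112E97078

Subtract column by column in base 16:
  D-5 → 8
  2-B → 7 (borrow)
  4-3-1 → 0
  5-E → 7 (borrow)
  D-3-1 → 9
  E-0 → E
  1-F → 2 (borrow)
  8-6-1 → 1
  1-0 → 1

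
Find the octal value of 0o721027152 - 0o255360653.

0o443446277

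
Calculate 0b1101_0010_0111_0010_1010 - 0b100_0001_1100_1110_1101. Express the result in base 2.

Subtract column by column in base 2:
  0-1 → 1 (borrow)
  1-0-1 → 0
  0-1 → 1 (borrow)
  1-1-1 → 1 (borrow)
  0-0-1 → 1 (borrow)
  1-1-1 → 1 (borrow)
  0-1-1 → 0 (borrow)
  0-1-1 → 0 (borrow)
  1-0-1 → 0
  1-0 → 1
  1-1 → 0
  0-1 → 1 (borrow)
  0-1-1 → 0 (borrow)
  1-0-1 → 0
  0-0 → 0
  0-0 → 0
  1-0 → 1
  0-0 → 0
  1-1 → 0
  1-0 → 1

0b10010000101000111101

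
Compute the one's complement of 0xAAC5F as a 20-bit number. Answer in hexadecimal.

0x553A0

Each hex digit d becomes F−d:
  A→5, A→5, C→3, 5→A, F→0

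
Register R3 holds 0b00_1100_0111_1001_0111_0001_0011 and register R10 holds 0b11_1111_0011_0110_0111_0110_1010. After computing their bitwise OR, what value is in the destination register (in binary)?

0b11111101111111011101111011

OR bit by bit (1 where either bit is 1):
  00110001111001011100010011
| 11111100110110011101101010
= 11111101111111011101111011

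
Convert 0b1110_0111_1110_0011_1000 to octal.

Group the bits in threes: 011 100 111 111 000 111 000 → 3477070.

0o3477070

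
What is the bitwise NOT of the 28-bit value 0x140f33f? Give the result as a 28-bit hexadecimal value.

0xebf0cc0

Each hex digit d becomes f−d:
  1→e, 4→b, 0→f, f→0, 3→c, 3→c, f→0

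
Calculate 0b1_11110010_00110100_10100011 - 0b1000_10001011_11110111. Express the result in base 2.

Subtract column by column in base 2:
  1-1 → 0
  1-1 → 0
  0-1 → 1 (borrow)
  0-0-1 → 1 (borrow)
  0-1-1 → 0 (borrow)
  1-1-1 → 1 (borrow)
  0-1-1 → 0 (borrow)
  1-1-1 → 1 (borrow)
  0-1-1 → 0 (borrow)
  0-1-1 → 0 (borrow)
  1-0-1 → 0
  0-1 → 1 (borrow)
  1-0-1 → 0
  1-0 → 1
  0-0 → 0
  0-1 → 1 (borrow)
  0-0-1 → 1 (borrow)
  1-0-1 → 0
  0-0 → 0
  0-1 → 1 (borrow)
  1-0-1 → 0
  1-0 → 1
  1-0 → 1
  1-0 → 1
  1-0 → 1

0b1111010011010100010101100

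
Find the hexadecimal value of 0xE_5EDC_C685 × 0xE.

0xC93012DB46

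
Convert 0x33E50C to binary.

Expand each hex digit to 4 bits: 3=0011 3=0011 E=1110 5=0101 0=0000 C=1100.

0b1100111110010100001100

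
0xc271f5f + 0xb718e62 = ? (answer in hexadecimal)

0x1798adc1

Add column by column in base 16, right to left:
  f+2 = 1 carry 1
  5+6+1 = c
  f+e = d carry 1
  1+8+1 = a
  7+1 = 8
  2+7 = 9
  c+b = 7 carry 1
  final carry 1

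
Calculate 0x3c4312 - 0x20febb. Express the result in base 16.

0x1b4457

Subtract column by column in base 16:
  2-b → 7 (borrow)
  1-b-1 → 5 (borrow)
  3-e-1 → 4 (borrow)
  4-f-1 → 4 (borrow)
  c-0-1 → b
  3-2 → 1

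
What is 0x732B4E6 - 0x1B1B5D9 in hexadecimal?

0x580FF0D

Subtract column by column in base 16:
  6-9 → D (borrow)
  E-D-1 → 0
  4-5 → F (borrow)
  B-B-1 → F (borrow)
  2-1-1 → 0
  3-B → 8 (borrow)
  7-1-1 → 5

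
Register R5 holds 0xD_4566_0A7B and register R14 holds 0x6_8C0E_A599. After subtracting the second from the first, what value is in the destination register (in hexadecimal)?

0x6B95764E2

Subtract column by column in base 16:
  B-9 → 2
  7-9 → E (borrow)
  A-5-1 → 4
  0-A → 6 (borrow)
  6-E-1 → 7 (borrow)
  6-0-1 → 5
  5-C → 9 (borrow)
  4-8-1 → B (borrow)
  D-6-1 → 6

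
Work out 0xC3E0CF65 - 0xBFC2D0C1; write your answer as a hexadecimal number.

0x41DFEA4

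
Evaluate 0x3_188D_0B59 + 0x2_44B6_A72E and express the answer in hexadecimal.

0x55D43B287

Add column by column in base 16, right to left:
  9+E = 7 carry 1
  5+2+1 = 8
  B+7 = 2 carry 1
  0+A+1 = B
  D+6 = 3 carry 1
  8+B+1 = 4 carry 1
  8+4+1 = D
  1+4 = 5
  3+2 = 5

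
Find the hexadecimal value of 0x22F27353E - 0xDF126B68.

Subtract column by column in base 16:
  E-8 → 6
  3-6 → D (borrow)
  5-B-1 → 9 (borrow)
  3-6-1 → C (borrow)
  7-2-1 → 4
  2-1 → 1
  F-F → 0
  2-D → 5 (borrow)
  2-0-1 → 1

0x15014C9D6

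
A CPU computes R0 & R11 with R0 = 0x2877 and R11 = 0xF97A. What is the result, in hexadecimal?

AND each hex digit independently (no carries):
  2&F=2, 8&9=8, 7&7=7, 7&A=2

0x2872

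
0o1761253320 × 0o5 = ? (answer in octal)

0o11666531020

Multiply each base-8 digit by 5, carrying:
  0×5 = 0 → write 0
  2×5 = 10 → write 2 carry 1
  3×5+1 = 16 → write 0 carry 2
  3×5+2 = 17 → write 1 carry 2
  5×5+2 = 27 → write 3 carry 3
  2×5+3 = 13 → write 5 carry 1
  1×5+1 = 6 → write 6
  6×5 = 30 → write 6 carry 3
  7×5+3 = 38 → write 6 carry 4
  1×5+4 = 9 → write 1 carry 1
  remaining carry: 1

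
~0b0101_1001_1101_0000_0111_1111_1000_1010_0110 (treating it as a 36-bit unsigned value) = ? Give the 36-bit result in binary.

Invert each bit: 010110011101000001111111100010100110 → 101001100010111110000000011101011001.

0b101001100010111110000000011101011001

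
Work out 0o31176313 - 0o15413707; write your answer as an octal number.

0o13562404

Subtract column by column in base 8:
  3-7 → 4 (borrow)
  1-0-1 → 0
  3-7 → 4 (borrow)
  6-3-1 → 2
  7-1 → 6
  1-4 → 5 (borrow)
  1-5-1 → 3 (borrow)
  3-1-1 → 1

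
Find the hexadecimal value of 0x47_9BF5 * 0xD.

Multiply each base-16 digit by 13, carrying:
  5×13 = 65 → write 1 carry 4
  F×13+4 = 199 → write 7 carry 12
  B×13+12 = 155 → write B carry 9
  9×13+9 = 126 → write E carry 7
  7×13+7 = 98 → write 2 carry 6
  4×13+6 = 58 → write A carry 3
  remaining carry: 3

0x3A2EB71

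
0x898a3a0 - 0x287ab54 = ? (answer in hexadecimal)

0x610f84c

Subtract column by column in base 16:
  0-4 → c (borrow)
  a-5-1 → 4
  3-b → 8 (borrow)
  a-a-1 → f (borrow)
  8-7-1 → 0
  9-8 → 1
  8-2 → 6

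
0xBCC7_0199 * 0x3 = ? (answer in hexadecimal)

0x2365504CB

Multiply each base-16 digit by 3, carrying:
  9×3 = 27 → write B carry 1
  9×3+1 = 28 → write C carry 1
  1×3+1 = 4 → write 4
  0×3 = 0 → write 0
  7×3 = 21 → write 5 carry 1
  C×3+1 = 37 → write 5 carry 2
  C×3+2 = 38 → write 6 carry 2
  B×3+2 = 35 → write 3 carry 2
  remaining carry: 2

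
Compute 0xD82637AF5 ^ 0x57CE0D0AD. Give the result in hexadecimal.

XOR each hex digit independently (no carries):
  D^5=8, 8^7=F, 2^C=E, 6^E=8, 3^0=3, 7^D=A, A^0=A, F^A=5, 5^D=8

0x8FE83AA58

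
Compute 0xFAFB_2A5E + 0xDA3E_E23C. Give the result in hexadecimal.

Add column by column in base 16, right to left:
  E+C = A carry 1
  5+3+1 = 9
  A+2 = C
  2+E = 0 carry 1
  B+E+1 = A carry 1
  F+3+1 = 3 carry 1
  A+A+1 = 5 carry 1
  F+D+1 = D carry 1
  final carry 1

0x1D53A0C9A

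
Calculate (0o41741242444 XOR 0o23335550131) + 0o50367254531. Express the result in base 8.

First 0o41741242444 XOR 0o23335550131 = 0o62474712575.
Add column by column in base 8, right to left:
  5+1 = 6
  7+3 = 2 carry 1
  5+5+1 = 3 carry 1
  2+4+1 = 7
  1+5 = 6
  7+2 = 1 carry 1
  4+7+1 = 4 carry 1
  7+6+1 = 6 carry 1
  4+3+1 = 0 carry 1
  2+0+1 = 3
  6+5 = 3 carry 1
  final carry 1

0o133064167326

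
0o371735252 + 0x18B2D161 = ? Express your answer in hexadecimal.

0o371735252 = 0x3E7BAAA in hexadecimal.
Add column by column in base 16, right to left:
  A+1 = B
  A+6 = 0 carry 1
  A+1+1 = C
  B+D = 8 carry 1
  7+2+1 = A
  E+B = 9 carry 1
  3+8+1 = C
  0+1 = 1

0x1C9A8C0B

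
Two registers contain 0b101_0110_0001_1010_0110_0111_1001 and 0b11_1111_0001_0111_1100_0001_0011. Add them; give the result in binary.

Add column by column in base 2, right to left:
  1+1 = 0 carry 1
  0+1+1 = 0 carry 1
  0+0+1 = 1
  1+0 = 1
  1+1 = 0 carry 1
  1+0+1 = 0 carry 1
  1+0+1 = 0 carry 1
  0+0+1 = 1
  0+0 = 0
  1+0 = 1
  1+1 = 0 carry 1
  0+1+1 = 0 carry 1
  0+1+1 = 0 carry 1
  1+1+1 = 1 carry 1
  0+1+1 = 0 carry 1
  1+0+1 = 0 carry 1
  1+1+1 = 1 carry 1
  0+0+1 = 1
  0+0 = 0
  0+0 = 0
  0+1 = 1
  1+1 = 0 carry 1
  1+1+1 = 1 carry 1
  0+1+1 = 0 carry 1
  1+1+1 = 1 carry 1
  0+1+1 = 0 carry 1
  1+0+1 = 0 carry 1
  final carry 1

0b1001010100110010001010001100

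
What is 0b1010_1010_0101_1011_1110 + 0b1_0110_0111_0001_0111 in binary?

0b11000000110011010101

Add column by column in base 2, right to left:
  0+1 = 1
  1+1 = 0 carry 1
  1+1+1 = 1 carry 1
  1+0+1 = 0 carry 1
  1+1+1 = 1 carry 1
  1+0+1 = 0 carry 1
  0+0+1 = 1
  1+0 = 1
  1+1 = 0 carry 1
  0+1+1 = 0 carry 1
  1+1+1 = 1 carry 1
  0+0+1 = 1
  0+0 = 0
  1+1 = 0 carry 1
  0+1+1 = 0 carry 1
  1+0+1 = 0 carry 1
  0+1+1 = 0 carry 1
  1+0+1 = 0 carry 1
  0+0+1 = 1
  1+0 = 1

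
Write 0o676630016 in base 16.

0x6FB300E

Each octal digit is 3 bits: 6=110 7=111 6=110 6=110 3=011 0=000 0=000 1=001 6=110.
Group the bits into nibbles: 0110 1111 1011 0011 0000 0000 1110 → 6FB300E.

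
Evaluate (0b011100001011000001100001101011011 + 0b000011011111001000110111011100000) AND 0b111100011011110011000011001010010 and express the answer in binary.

0b11100001010000010000001000010010

Add column by column in base 2, right to left:
  1+0 = 1
  1+0 = 1
  0+0 = 0
  1+0 = 1
  1+0 = 1
  0+1 = 1
  1+1 = 0 carry 1
  0+1+1 = 0 carry 1
  1+0+1 = 0 carry 1
  1+1+1 = 1 carry 1
  0+1+1 = 0 carry 1
  0+1+1 = 0 carry 1
  0+0+1 = 1
  0+1 = 1
  1+1 = 0 carry 1
  1+0+1 = 0 carry 1
  0+0+1 = 1
  0+0 = 0
  0+1 = 1
  0+0 = 0
  0+0 = 0
  1+1 = 0 carry 1
  1+1+1 = 1 carry 1
  0+1+1 = 0 carry 1
  1+1+1 = 1 carry 1
  0+1+1 = 0 carry 1
  0+0+1 = 1
  0+1 = 1
  0+1 = 1
  1+0 = 1
  1+0 = 1
  1+0 = 1
Sum = 0b11111101010001010011001000111011; now AND with 0b111100011011110011000011001010010:
  011111101010001010011001000111011
& 111100011011110011000011001010010
= 011100001010000010000001000010010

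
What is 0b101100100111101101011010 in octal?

Group the bits in threes: 101 100 100 111 101 101 011 010 → 54475532.

0o54475532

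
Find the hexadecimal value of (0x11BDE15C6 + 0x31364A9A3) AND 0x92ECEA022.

0x2E42A020

Add column by column in base 16, right to left:
  6+3 = 9
  C+A = 6 carry 1
  5+9+1 = F
  1+A = B
  E+4 = 2 carry 1
  D+6+1 = 4 carry 1
  B+3+1 = F
  1+1 = 2
  1+3 = 4
Sum = 0x42F42BF69; now AND with 0x92ECEA022:
  4&9=0, 2&2=2, F&E=E, 4&C=4, 2&E=2, B&A=A, F&0=0, 6&2=2, 9&2=0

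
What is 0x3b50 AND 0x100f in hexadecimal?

AND each hex digit independently (no carries):
  3&1=1, b&0=0, 5&0=0, 0&f=0

0x1000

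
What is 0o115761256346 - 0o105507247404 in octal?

Subtract column by column in base 8:
  6-4 → 2
  4-0 → 4
  3-4 → 7 (borrow)
  6-7-1 → 6 (borrow)
  5-4-1 → 0
  2-2 → 0
  1-7 → 2 (borrow)
  6-0-1 → 5
  7-5 → 2
  5-5 → 0
  1-0 → 1
  1-1 → 0

0o10252006742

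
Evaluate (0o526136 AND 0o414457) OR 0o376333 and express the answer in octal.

0o776337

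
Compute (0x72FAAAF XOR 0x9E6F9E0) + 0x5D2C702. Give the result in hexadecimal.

First 0x72FAAAF XOR 0x9E6F9E0 = 0xEC9534F.
Add column by column in base 16, right to left:
  F+2 = 1 carry 1
  4+0+1 = 5
  3+7 = A
  5+C = 1 carry 1
  9+2+1 = C
  C+D = 9 carry 1
  E+5+1 = 4 carry 1
  final carry 1

0x149C1A51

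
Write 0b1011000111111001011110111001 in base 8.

Group the bits in threes: 001 011 000 111 111 001 011 110 111 001 → 1307713671.

0o1307713671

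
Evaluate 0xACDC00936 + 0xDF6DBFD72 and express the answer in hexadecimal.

0x18C49C06A8

Add column by column in base 16, right to left:
  6+2 = 8
  3+7 = A
  9+D = 6 carry 1
  0+F+1 = 0 carry 1
  0+B+1 = C
  C+D = 9 carry 1
  D+6+1 = 4 carry 1
  C+F+1 = C carry 1
  A+D+1 = 8 carry 1
  final carry 1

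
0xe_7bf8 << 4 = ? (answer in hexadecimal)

0xe7bf80

Shifting left by 4 bits = 1 hex digit: append 1 zero.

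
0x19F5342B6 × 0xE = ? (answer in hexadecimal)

Multiply each base-16 digit by 14, carrying:
  6×14 = 84 → write 4 carry 5
  B×14+5 = 159 → write F carry 9
  2×14+9 = 37 → write 5 carry 2
  4×14+2 = 58 → write A carry 3
  3×14+3 = 45 → write D carry 2
  5×14+2 = 72 → write 8 carry 4
  F×14+4 = 214 → write 6 carry 13
  9×14+13 = 139 → write B carry 8
  1×14+8 = 22 → write 6 carry 1
  remaining carry: 1

0x16B68DA5F4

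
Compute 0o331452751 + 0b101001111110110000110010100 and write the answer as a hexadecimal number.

0o331452751 = 0x36655E9 in hexadecimal.
0b101001111110110000110010100 = 0x53F6194 in hexadecimal.
Add column by column in base 16, right to left:
  9+4 = D
  E+9 = 7 carry 1
  5+1+1 = 7
  5+6 = B
  6+F = 5 carry 1
  6+3+1 = A
  3+5 = 8

0x8A5B77D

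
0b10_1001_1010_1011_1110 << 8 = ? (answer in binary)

0b10100110101011111000000000

Left shift by 8: append 8 zero bits.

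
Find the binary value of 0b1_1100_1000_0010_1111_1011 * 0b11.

0b10101011000100011110001

Multiply each base-2 digit by 3, carrying:
  1×3 = 3 → write 1 carry 1
  1×3+1 = 4 → write 0 carry 2
  0×3+2 = 2 → write 0 carry 1
  1×3+1 = 4 → write 0 carry 2
  1×3+2 = 5 → write 1 carry 2
  1×3+2 = 5 → write 1 carry 2
  1×3+2 = 5 → write 1 carry 2
  1×3+2 = 5 → write 1 carry 2
  0×3+2 = 2 → write 0 carry 1
  1×3+1 = 4 → write 0 carry 2
  0×3+2 = 2 → write 0 carry 1
  0×3+1 = 1 → write 1
  0×3 = 0 → write 0
  0×3 = 0 → write 0
  0×3 = 0 → write 0
  1×3 = 3 → write 1 carry 1
  0×3+1 = 1 → write 1
  0×3 = 0 → write 0
  1×3 = 3 → write 1 carry 1
  1×3+1 = 4 → write 0 carry 2
  1×3+2 = 5 → write 1 carry 2
  remaining carry: 10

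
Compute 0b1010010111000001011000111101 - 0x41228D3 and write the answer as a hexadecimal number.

0x649ED6A

0b1010010111000001011000111101 = 0xA5C163D in hexadecimal.
Subtract column by column in base 16:
  D-3 → A
  3-D → 6 (borrow)
  6-8-1 → D (borrow)
  1-2-1 → E (borrow)
  C-2-1 → 9
  5-1 → 4
  A-4 → 6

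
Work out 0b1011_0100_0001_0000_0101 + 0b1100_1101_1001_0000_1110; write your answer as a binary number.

0b110000001101000010011

Add column by column in base 2, right to left:
  1+0 = 1
  0+1 = 1
  1+1 = 0 carry 1
  0+1+1 = 0 carry 1
  0+0+1 = 1
  0+0 = 0
  0+0 = 0
  0+0 = 0
  1+1 = 0 carry 1
  0+0+1 = 1
  0+0 = 0
  0+1 = 1
  0+1 = 1
  0+0 = 0
  1+1 = 0 carry 1
  0+1+1 = 0 carry 1
  1+0+1 = 0 carry 1
  1+0+1 = 0 carry 1
  0+1+1 = 0 carry 1
  1+1+1 = 1 carry 1
  final carry 1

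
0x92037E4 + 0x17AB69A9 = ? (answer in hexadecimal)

0x20CBA18D

Add column by column in base 16, right to left:
  4+9 = D
  E+A = 8 carry 1
  7+9+1 = 1 carry 1
  3+6+1 = A
  0+B = B
  2+A = C
  9+7 = 0 carry 1
  0+1+1 = 2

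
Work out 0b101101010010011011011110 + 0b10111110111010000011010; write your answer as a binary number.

0b1000101001001101011111000

Add column by column in base 2, right to left:
  0+0 = 0
  1+1 = 0 carry 1
  1+0+1 = 0 carry 1
  1+1+1 = 1 carry 1
  1+1+1 = 1 carry 1
  0+0+1 = 1
  1+0 = 1
  1+0 = 1
  0+0 = 0
  1+0 = 1
  1+1 = 0 carry 1
  0+0+1 = 1
  0+1 = 1
  1+1 = 0 carry 1
  0+1+1 = 0 carry 1
  0+0+1 = 1
  1+1 = 0 carry 1
  0+1+1 = 0 carry 1
  1+1+1 = 1 carry 1
  0+1+1 = 0 carry 1
  1+1+1 = 1 carry 1
  1+0+1 = 0 carry 1
  0+1+1 = 0 carry 1
  1+0+1 = 0 carry 1
  final carry 1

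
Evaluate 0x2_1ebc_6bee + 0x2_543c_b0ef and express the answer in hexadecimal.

0x472f91cdd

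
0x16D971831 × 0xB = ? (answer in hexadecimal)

Multiply each base-16 digit by 11, carrying:
  1×11 = 11 → write B
  3×11 = 33 → write 1 carry 2
  8×11+2 = 90 → write A carry 5
  1×11+5 = 16 → write 0 carry 1
  7×11+1 = 78 → write E carry 4
  9×11+4 = 103 → write 7 carry 6
  D×11+6 = 149 → write 5 carry 9
  6×11+9 = 75 → write B carry 4
  1×11+4 = 15 → write F

0xFB57E0A1B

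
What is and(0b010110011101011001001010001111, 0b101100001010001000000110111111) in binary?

0b000100001000001000000010001111

AND bit by bit (1 only where both bits are 1):
  010110011101011001001010001111
& 101100001010001000000110111111
= 000100001000001000000010001111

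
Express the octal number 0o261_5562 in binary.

0b10110001101101110010

Each octal digit is 3 bits: 2=010 6=110 1=001 5=101 5=101 6=110 2=010.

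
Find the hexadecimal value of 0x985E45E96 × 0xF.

Multiply each base-16 digit by 15, carrying:
  6×15 = 90 → write A carry 5
  9×15+5 = 140 → write C carry 8
  E×15+8 = 218 → write A carry 13
  5×15+13 = 88 → write 8 carry 5
  4×15+5 = 65 → write 1 carry 4
  E×15+4 = 214 → write 6 carry 13
  5×15+13 = 88 → write 8 carry 5
  8×15+5 = 125 → write D carry 7
  9×15+7 = 142 → write E carry 8
  remaining carry: 8

0x8ED8618ACA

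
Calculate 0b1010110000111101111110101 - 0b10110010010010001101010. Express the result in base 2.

0b111111110101011110001011

Subtract column by column in base 2:
  1-0 → 1
  0-1 → 1 (borrow)
  1-0-1 → 0
  0-1 → 1 (borrow)
  1-0-1 → 0
  1-1 → 0
  1-1 → 0
  1-0 → 1
  1-0 → 1
  1-0 → 1
  0-1 → 1 (borrow)
  1-0-1 → 0
  1-0 → 1
  1-1 → 0
  1-0 → 1
  0-0 → 0
  0-1 → 1 (borrow)
  0-0-1 → 1 (borrow)
  0-0-1 → 1 (borrow)
  1-1-1 → 1 (borrow)
  1-1-1 → 1 (borrow)
  0-0-1 → 1 (borrow)
  1-1-1 → 1 (borrow)
  0-0-1 → 1 (borrow)
  1-0-1 → 0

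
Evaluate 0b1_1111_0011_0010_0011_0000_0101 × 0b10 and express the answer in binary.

0b11111001100100011000001010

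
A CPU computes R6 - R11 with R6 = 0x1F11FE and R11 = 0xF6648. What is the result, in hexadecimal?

Subtract column by column in base 16:
  E-8 → 6
  F-4 → B
  1-6 → B (borrow)
  1-6-1 → A (borrow)
  F-F-1 → F (borrow)
  1-0-1 → 0

0xFABB6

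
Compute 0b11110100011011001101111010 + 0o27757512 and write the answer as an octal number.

0o414311304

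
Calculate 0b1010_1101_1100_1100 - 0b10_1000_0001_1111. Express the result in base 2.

Subtract column by column in base 2:
  0-1 → 1 (borrow)
  0-1-1 → 0 (borrow)
  1-1-1 → 1 (borrow)
  1-1-1 → 1 (borrow)
  0-1-1 → 0 (borrow)
  0-0-1 → 1 (borrow)
  1-0-1 → 0
  1-0 → 1
  1-0 → 1
  0-0 → 0
  1-0 → 1
  1-1 → 0
  0-0 → 0
  1-1 → 0
  0-0 → 0
  1-0 → 1

0b1000010110101101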